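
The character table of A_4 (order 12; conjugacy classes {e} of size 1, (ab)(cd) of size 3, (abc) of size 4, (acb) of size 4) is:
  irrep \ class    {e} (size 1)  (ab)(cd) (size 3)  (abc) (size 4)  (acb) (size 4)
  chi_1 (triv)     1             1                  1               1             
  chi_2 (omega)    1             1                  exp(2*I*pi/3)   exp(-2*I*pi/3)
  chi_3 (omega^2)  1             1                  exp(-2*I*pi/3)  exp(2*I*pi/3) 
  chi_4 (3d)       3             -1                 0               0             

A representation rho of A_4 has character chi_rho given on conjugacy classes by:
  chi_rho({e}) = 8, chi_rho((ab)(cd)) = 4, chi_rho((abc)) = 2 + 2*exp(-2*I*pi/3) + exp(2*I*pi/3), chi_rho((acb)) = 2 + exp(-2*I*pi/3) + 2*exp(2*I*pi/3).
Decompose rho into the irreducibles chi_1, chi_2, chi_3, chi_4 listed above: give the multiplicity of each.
Multiplicities: chi_1: 2, chi_2: 1, chi_3: 2, chi_4: 1.

Justification: Use <chi_rho, chi> = (1/|G|) sum_C |C| * chi_rho(C) * conj(chi(C)) with |G| = 12 for each irreducible chi in the table:
  <chi_rho, chi_1> = (1/12)[1*(8)*conj(1) + 3*(4)*conj(1) + 4*(2 + 2*exp(-2*I*pi/3) + exp(2*I*pi/3))*conj(1) + 4*(2 + exp(-2*I*pi/3) + 2*exp(2*I*pi/3))*conj(1)]
      = (1/12)[(8) + (12) + (8 + 8*exp(-2*I*pi/3) + 4*exp(2*I*pi/3)) + (8 + 4*exp(-2*I*pi/3) + 8*exp(2*I*pi/3))] = 24/12 = 2
  <chi_rho, chi_2> = (1/12)[1*(8)*conj(1) + 3*(4)*conj(1) + 4*(2 + 2*exp(-2*I*pi/3) + exp(2*I*pi/3))*conj(exp(2*I*pi/3)) + 4*(2 + exp(-2*I*pi/3) + 2*exp(2*I*pi/3))*conj(exp(-2*I*pi/3))]
      = (1/12)[(8) + (12) + (-4) + (-4)] = 12/12 = 1
  <chi_rho, chi_3> = (1/12)[1*(8)*conj(1) + 3*(4)*conj(1) + 4*(2 + 2*exp(-2*I*pi/3) + exp(2*I*pi/3))*conj(exp(-2*I*pi/3)) + 4*(2 + exp(-2*I*pi/3) + 2*exp(2*I*pi/3))*conj(exp(2*I*pi/3))]
      = (1/12)[(8) + (12) + (8 + 4*exp(-2*I*pi/3) + 8*exp(2*I*pi/3)) + (8 + 8*exp(-2*I*pi/3) + 4*exp(2*I*pi/3))] = 24/12 = 2
  <chi_rho, chi_4> = (1/12)[1*(8)*conj(3) + 3*(4)*conj(-1) + 4*(2 + 2*exp(-2*I*pi/3) + exp(2*I*pi/3))*conj(0) + 4*(2 + exp(-2*I*pi/3) + 2*exp(2*I*pi/3))*conj(0)]
      = (1/12)[(24) + (-12) + (0) + (0)] = 12/12 = 1
(Exp terms are combined using exp(i*s)*conj(exp(i*t)) = exp(i*(s-t)), and sums of them are collapsed using the identity that for every m > 1 the m distinct m-th roots of unity sum to 0, e.g. 1 + exp(2*I*pi/3) + exp(-2*I*pi/3) = 0.)
Dimension check: dim(rho) = sum (mult * dim) = 2*1 + 1*1 + 2*1 + 1*3 = 8 = chi_rho(e) = 8.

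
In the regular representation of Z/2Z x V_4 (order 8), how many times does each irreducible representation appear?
Each irreducible V_i of dimension d_i appears with multiplicity d_i, i.e. rho_reg = (direct sum over all irreducibles V_i) d_i V_i. The irreducible dimensions for Z/2Z x V_4 are 1, 1, 1, 1, 1, 1, 1, 1: 8 irreducibles of dimension 1, each with multiplicity 1. Total dimension 8*1*1 = 8 = |G|.

Working: General theorem: in the regular representation of a finite group G, each irreducible appears with multiplicity equal to its dimension. Check: dim(rho_reg) = sum d_i^2 = 1 + 1 + 1 + 1 + 1 + 1 + 1 + 1 = 8 = |G|.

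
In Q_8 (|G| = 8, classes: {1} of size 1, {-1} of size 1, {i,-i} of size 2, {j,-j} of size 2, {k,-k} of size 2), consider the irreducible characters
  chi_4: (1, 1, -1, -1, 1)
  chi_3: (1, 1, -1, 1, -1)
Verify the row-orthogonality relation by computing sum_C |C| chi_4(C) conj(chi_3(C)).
Sum = 0; so <chi_4, chi_3> = 0 (distinct irreducibles are orthogonal).

Explanation: Compute term by term over conjugacy classes (|C| * chi_4(C) * conj(chi_3(C))):
  1*(1)*conj(1) + 1*(1)*conj(1) + 2*(-1)*conj(-1) + 2*(-1)*conj(1) + 2*(1)*conj(-1)
  = (1) + (1) + (2) + (-2) + (-2)
  = 0.
Dividing by |G| = 8 gives 0/8 = 0, matching the row-orthogonality relation <chi_4, chi_3> = [chi_4 = chi_3].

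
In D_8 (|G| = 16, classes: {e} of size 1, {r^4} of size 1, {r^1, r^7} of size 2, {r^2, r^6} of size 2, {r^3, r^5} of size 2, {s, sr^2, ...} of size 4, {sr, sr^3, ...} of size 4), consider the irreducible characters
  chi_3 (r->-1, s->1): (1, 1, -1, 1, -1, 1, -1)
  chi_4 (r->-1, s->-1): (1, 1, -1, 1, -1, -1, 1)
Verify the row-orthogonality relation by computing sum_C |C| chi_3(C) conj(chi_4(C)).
Sum = 0; so <chi_3, chi_4> = 0 (distinct irreducibles are orthogonal).

Details: Compute term by term over conjugacy classes (|C| * chi_3(C) * conj(chi_4(C))):
  1*(1)*conj(1) + 1*(1)*conj(1) + 2*(-1)*conj(-1) + 2*(1)*conj(1) + 2*(-1)*conj(-1) + 4*(1)*conj(-1) + 4*(-1)*conj(1)
  = (1) + (1) + (2) + (2) + (2) + (-4) + (-4)
  = 0.
Dividing by |G| = 16 gives 0/16 = 0, matching the row-orthogonality relation <chi_3, chi_4> = [chi_3 = chi_4].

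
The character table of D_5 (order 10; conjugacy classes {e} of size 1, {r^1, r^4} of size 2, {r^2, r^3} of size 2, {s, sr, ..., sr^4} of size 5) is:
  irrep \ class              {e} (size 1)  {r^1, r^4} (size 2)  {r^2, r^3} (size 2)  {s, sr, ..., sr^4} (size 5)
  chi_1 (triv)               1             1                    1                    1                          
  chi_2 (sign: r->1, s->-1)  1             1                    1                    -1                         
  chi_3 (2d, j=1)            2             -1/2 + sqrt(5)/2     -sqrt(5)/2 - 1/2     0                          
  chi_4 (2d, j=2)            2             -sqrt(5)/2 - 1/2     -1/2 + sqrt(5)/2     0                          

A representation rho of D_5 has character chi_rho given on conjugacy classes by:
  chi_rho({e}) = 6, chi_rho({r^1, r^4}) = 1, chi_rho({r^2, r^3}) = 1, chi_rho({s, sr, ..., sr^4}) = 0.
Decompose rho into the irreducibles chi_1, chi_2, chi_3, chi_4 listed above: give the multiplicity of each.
Multiplicities: chi_1: 1, chi_2: 1, chi_3: 1, chi_4: 1.

Reasoning: Use <chi_rho, chi> = (1/|G|) sum_C |C| * chi_rho(C) * conj(chi(C)) with |G| = 10 for each irreducible chi in the table:
  <chi_rho, chi_1> = (1/10)[1*(6)*conj(1) + 2*(1)*conj(1) + 2*(1)*conj(1) + 5*(0)*conj(1)]
      = (1/10)[(6) + (2) + (2) + (0)] = 10/10 = 1
  <chi_rho, chi_2> = (1/10)[1*(6)*conj(1) + 2*(1)*conj(1) + 2*(1)*conj(1) + 5*(0)*conj(-1)]
      = (1/10)[(6) + (2) + (2) + (0)] = 10/10 = 1
  <chi_rho, chi_3> = (1/10)[1*(6)*conj(2) + 2*(1)*conj(-1/2 + sqrt(5)/2) + 2*(1)*conj(-sqrt(5)/2 - 1/2) + 5*(0)*conj(0)]
      = (1/10)[(12) + (-1 + sqrt(5)) + (-sqrt(5) - 1) + (0)] = 10/10 = 1
  <chi_rho, chi_4> = (1/10)[1*(6)*conj(2) + 2*(1)*conj(-sqrt(5)/2 - 1/2) + 2*(1)*conj(-1/2 + sqrt(5)/2) + 5*(0)*conj(0)]
      = (1/10)[(12) + (-sqrt(5) - 1) + (-1 + sqrt(5)) + (0)] = 10/10 = 1
Dimension check: dim(rho) = sum (mult * dim) = 1*1 + 1*1 + 1*2 + 1*2 = 6 = chi_rho(e) = 6.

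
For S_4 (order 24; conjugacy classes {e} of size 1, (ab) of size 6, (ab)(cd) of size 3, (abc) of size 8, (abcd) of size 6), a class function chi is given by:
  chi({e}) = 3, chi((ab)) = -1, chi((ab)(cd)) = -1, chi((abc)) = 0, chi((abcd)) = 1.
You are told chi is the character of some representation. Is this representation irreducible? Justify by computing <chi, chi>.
Irreducible: <chi, chi> = 1.

Proof sketch: <chi, chi> = (1/|G|) sum_C |C| * |chi(C)|^2 = (1/24)[1*|3|^2 + 6*|-1|^2 + 3*|-1|^2 + 8*|0|^2 + 6*|1|^2]
  = (1/24)[(9) + (6) + (3) + (0) + (6)] = 24/24 = 1.
A character is irreducible iff <chi, chi> = 1, so this representation is irreducible.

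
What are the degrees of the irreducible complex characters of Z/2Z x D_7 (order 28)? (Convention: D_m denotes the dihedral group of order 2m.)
Dimensions: 1, 1, 1, 1, 2, 2, 2, 2, 2, 2

Solution. There are 10 irreducibles (= number of conjugacy classes). Their dimensions d_i satisfy sum d_i^2 = |G| = 28: 1 + 1 + 1 + 1 + 4 + 4 + 4 + 4 + 4 + 4 = 28. (For the product with Z/2Z: each of the 2 1-dim characters of Z/2Z tensors with each irrep of D_7, giving 2 copies of each D_7-dimension.)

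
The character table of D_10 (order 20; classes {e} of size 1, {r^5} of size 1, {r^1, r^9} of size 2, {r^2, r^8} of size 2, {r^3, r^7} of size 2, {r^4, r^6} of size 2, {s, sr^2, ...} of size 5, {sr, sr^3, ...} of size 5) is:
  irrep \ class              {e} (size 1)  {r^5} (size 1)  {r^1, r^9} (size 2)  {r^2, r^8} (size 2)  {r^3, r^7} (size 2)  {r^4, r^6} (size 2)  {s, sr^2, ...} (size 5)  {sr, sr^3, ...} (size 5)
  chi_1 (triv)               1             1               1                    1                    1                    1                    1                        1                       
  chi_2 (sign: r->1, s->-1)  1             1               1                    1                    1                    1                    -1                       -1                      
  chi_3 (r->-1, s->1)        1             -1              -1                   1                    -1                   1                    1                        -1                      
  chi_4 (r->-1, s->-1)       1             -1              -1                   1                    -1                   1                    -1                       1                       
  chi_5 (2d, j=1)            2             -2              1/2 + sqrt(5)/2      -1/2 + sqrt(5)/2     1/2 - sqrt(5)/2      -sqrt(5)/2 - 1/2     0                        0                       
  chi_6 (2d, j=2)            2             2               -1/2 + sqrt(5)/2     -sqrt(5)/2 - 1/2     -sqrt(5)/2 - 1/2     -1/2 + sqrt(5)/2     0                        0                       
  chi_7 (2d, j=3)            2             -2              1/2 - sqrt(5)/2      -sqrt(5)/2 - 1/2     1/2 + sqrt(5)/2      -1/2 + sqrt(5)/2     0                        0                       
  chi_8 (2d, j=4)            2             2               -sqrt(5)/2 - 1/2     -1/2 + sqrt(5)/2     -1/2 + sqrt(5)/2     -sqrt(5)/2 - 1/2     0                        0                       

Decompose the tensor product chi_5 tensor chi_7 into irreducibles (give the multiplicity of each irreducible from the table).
chi_5 tensor chi_7 = chi_6 + chi_8 (all other irreducibles have multiplicity 0).

Solution. The character of a tensor product is the pointwise product (chi_5 * chi_7)(C) = chi_5(C) * chi_7(C):
  {e}: (2)*(2), {r^5}: (-2)*(-2), {r^1, r^9}: (1/2 + sqrt(5)/2)*(1/2 - sqrt(5)/2), {r^2, r^8}: (-1/2 + sqrt(5)/2)*(-sqrt(5)/2 - 1/2), {r^3, r^7}: (1/2 - sqrt(5)/2)*(1/2 + sqrt(5)/2), {r^4, r^6}: (-sqrt(5)/2 - 1/2)*(-1/2 + sqrt(5)/2), {s, sr^2, ...}: (0)*(0), {sr, sr^3, ...}: (0)*(0)
so (chi_5 * chi_7) takes values
  {e} -> 4, {r^5} -> 4, {r^1, r^9} -> -1, {r^2, r^8} -> -1, {r^3, r^7} -> -1, {r^4, r^6} -> -1, {s, sr^2, ...} -> 0, {sr, sr^3, ...} -> 0.
Now take the inner product of this character with each irreducible chi from the table, <chi_5*chi_7, chi> = (1/20) sum_C |C| (chi_5*chi_7)(C) conj(chi(C)):
  <chi_5*chi_7, chi_1> = (1/20)[1*(4)*conj(1) + 1*(4)*conj(1) + 2*(-1)*conj(1) + 2*(-1)*conj(1) + 2*(-1)*conj(1) + 2*(-1)*conj(1) + 5*(0)*conj(1) + 5*(0)*conj(1)]
      = (1/20)[(4) + (4) + (-2) + (-2) + (-2) + (-2) + (0) + (0)] = 0/20 = 0
  <chi_5*chi_7, chi_2> = (1/20)[1*(4)*conj(1) + 1*(4)*conj(1) + 2*(-1)*conj(1) + 2*(-1)*conj(1) + 2*(-1)*conj(1) + 2*(-1)*conj(1) + 5*(0)*conj(-1) + 5*(0)*conj(-1)]
      = (1/20)[(4) + (4) + (-2) + (-2) + (-2) + (-2) + (0) + (0)] = 0/20 = 0
  <chi_5*chi_7, chi_3> = (1/20)[1*(4)*conj(1) + 1*(4)*conj(-1) + 2*(-1)*conj(-1) + 2*(-1)*conj(1) + 2*(-1)*conj(-1) + 2*(-1)*conj(1) + 5*(0)*conj(1) + 5*(0)*conj(-1)]
      = (1/20)[(4) + (-4) + (2) + (-2) + (2) + (-2) + (0) + (0)] = 0/20 = 0
  <chi_5*chi_7, chi_4> = (1/20)[1*(4)*conj(1) + 1*(4)*conj(-1) + 2*(-1)*conj(-1) + 2*(-1)*conj(1) + 2*(-1)*conj(-1) + 2*(-1)*conj(1) + 5*(0)*conj(-1) + 5*(0)*conj(1)]
      = (1/20)[(4) + (-4) + (2) + (-2) + (2) + (-2) + (0) + (0)] = 0/20 = 0
  <chi_5*chi_7, chi_5> = (1/20)[1*(4)*conj(2) + 1*(4)*conj(-2) + 2*(-1)*conj(1/2 + sqrt(5)/2) + 2*(-1)*conj(-1/2 + sqrt(5)/2) + 2*(-1)*conj(1/2 - sqrt(5)/2) + 2*(-1)*conj(-sqrt(5)/2 - 1/2) + 5*(0)*conj(0) + 5*(0)*conj(0)]
      = (1/20)[(8) + (-8) + (-sqrt(5) - 1) + (1 - sqrt(5)) + (-1 + sqrt(5)) + (1 + sqrt(5)) + (0) + (0)] = 0/20 = 0
  <chi_5*chi_7, chi_6> = (1/20)[1*(4)*conj(2) + 1*(4)*conj(2) + 2*(-1)*conj(-1/2 + sqrt(5)/2) + 2*(-1)*conj(-sqrt(5)/2 - 1/2) + 2*(-1)*conj(-sqrt(5)/2 - 1/2) + 2*(-1)*conj(-1/2 + sqrt(5)/2) + 5*(0)*conj(0) + 5*(0)*conj(0)]
      = (1/20)[(8) + (8) + (1 - sqrt(5)) + (1 + sqrt(5)) + (1 + sqrt(5)) + (1 - sqrt(5)) + (0) + (0)] = 20/20 = 1
  <chi_5*chi_7, chi_7> = (1/20)[1*(4)*conj(2) + 1*(4)*conj(-2) + 2*(-1)*conj(1/2 - sqrt(5)/2) + 2*(-1)*conj(-sqrt(5)/2 - 1/2) + 2*(-1)*conj(1/2 + sqrt(5)/2) + 2*(-1)*conj(-1/2 + sqrt(5)/2) + 5*(0)*conj(0) + 5*(0)*conj(0)]
      = (1/20)[(8) + (-8) + (-1 + sqrt(5)) + (1 + sqrt(5)) + (-sqrt(5) - 1) + (1 - sqrt(5)) + (0) + (0)] = 0/20 = 0
  <chi_5*chi_7, chi_8> = (1/20)[1*(4)*conj(2) + 1*(4)*conj(2) + 2*(-1)*conj(-sqrt(5)/2 - 1/2) + 2*(-1)*conj(-1/2 + sqrt(5)/2) + 2*(-1)*conj(-1/2 + sqrt(5)/2) + 2*(-1)*conj(-sqrt(5)/2 - 1/2) + 5*(0)*conj(0) + 5*(0)*conj(0)]
      = (1/20)[(8) + (8) + (1 + sqrt(5)) + (1 - sqrt(5)) + (1 - sqrt(5)) + (1 + sqrt(5)) + (0) + (0)] = 20/20 = 1
Hence the multiplicities are chi_6: 1, chi_8: 1. Dimension check: dim(chi_5)*dim(chi_7) = 2*2 = 4 and sum (mult * dim) = 1*2 + 1*2 = 4.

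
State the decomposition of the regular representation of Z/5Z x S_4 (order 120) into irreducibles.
Each irreducible V_i of dimension d_i appears with multiplicity d_i, i.e. rho_reg = (direct sum over all irreducibles V_i) d_i V_i. The irreducible dimensions for Z/5Z x S_4 are 1, 1, 1, 1, 1, 1, 1, 1, 1, 1, 2, 2, 2, 2, 2, 3, 3, 3, 3, 3, 3, 3, 3, 3, 3: 10 irreducibles of dimension 1, each with multiplicity 1; 5 irreducibles of dimension 2, each with multiplicity 2; 10 irreducibles of dimension 3, each with multiplicity 3. Total dimension 10*1*1 + 5*2*2 + 10*3*3 = 120 = |G|.

Proof sketch: General theorem: in the regular representation of a finite group G, each irreducible appears with multiplicity equal to its dimension. Check: dim(rho_reg) = sum d_i^2 = 1 + 1 + 1 + 1 + 1 + 1 + 1 + 1 + 1 + 1 + 4 + 4 + 4 + 4 + 4 + 9 + 9 + 9 + 9 + 9 + 9 + 9 + 9 + 9 + 9 = 120 = |G|.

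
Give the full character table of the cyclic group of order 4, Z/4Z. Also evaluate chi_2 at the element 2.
Character table of Z/4Z (irreps indexed chi_0,...,chi_3 with chi_k(m) = zeta_4^(k*m), zeta_4 = exp(2*pi*i/4)):
  irrep \ class  {0} (size 1)  {1} (size 1)  {2} (size 1)  {3} (size 1)
  chi_0          1             1             1             1           
  chi_1          1             I             -1            -I          
  chi_2          1             -1            1             -1          
  chi_3          1             -I            -1            I           

Spot check: chi_2(2) = zeta_4^(2*2) = zeta_4^4 = 1.

Details: Z/4Z is abelian, so all 4 irreducible complex representations are 1-dimensional. They are given by chi_k(m) = zeta_4^(k*m) for k = 0,...,3. Row orthogonality: sum_m chi_k(m) conj(chi_l(m)) = 4 * [k = l].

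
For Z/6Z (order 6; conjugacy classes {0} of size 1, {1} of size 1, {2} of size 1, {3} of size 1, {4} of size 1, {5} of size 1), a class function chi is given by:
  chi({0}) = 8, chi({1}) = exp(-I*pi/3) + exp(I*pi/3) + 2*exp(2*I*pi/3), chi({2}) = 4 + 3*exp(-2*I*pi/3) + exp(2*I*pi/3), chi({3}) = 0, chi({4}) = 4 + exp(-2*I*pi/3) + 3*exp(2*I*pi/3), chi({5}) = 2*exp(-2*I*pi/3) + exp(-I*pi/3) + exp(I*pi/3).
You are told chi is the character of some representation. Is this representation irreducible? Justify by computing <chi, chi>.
Not irreducible (reducible): <chi, chi> = 14 > 1.

Explanation: <chi, chi> = (1/|G|) sum_C |C| * |chi(C)|^2 = (1/6)[1*|8|^2 + 1*|exp(-I*pi/3) + exp(I*pi/3) + 2*exp(2*I*pi/3)|^2 + 1*|4 + 3*exp(-2*I*pi/3) + exp(2*I*pi/3)|^2 + 1*|0|^2 + 1*|4 + exp(-2*I*pi/3) + 3*exp(2*I*pi/3)|^2 + 1*|2*exp(-2*I*pi/3) + exp(-I*pi/3) + exp(I*pi/3)|^2]
  = (1/6)[(64) + (3) + (7) + (0) + (7) + (3)] = 84/6 = 14.
(Exp terms are combined using exp(i*s)*conj(exp(i*t)) = exp(i*(s-t)), and sums of them are collapsed using the identity that for every m > 1 the m distinct m-th roots of unity sum to 0, e.g. 1 + exp(2*I*pi/3) + exp(-2*I*pi/3) = 0.)
A character is irreducible iff <chi, chi> = 1, so this representation is reducible.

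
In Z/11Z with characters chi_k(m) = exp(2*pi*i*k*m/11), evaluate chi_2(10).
chi_2(10) = zeta_11^20 = exp(-4*I*pi/11)

Working: chi_2(10) = zeta_11^(2*10) = zeta_11^20. Since zeta_11^11 = 1, this equals zeta_11^9 = exp(2*pi*i*9/11) = exp(-4*I*pi/11).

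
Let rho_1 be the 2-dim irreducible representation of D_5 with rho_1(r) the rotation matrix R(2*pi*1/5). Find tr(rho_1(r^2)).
chi_{rho_1}(r^2) = 2*cos(2*pi*1*2/5) = -sqrt(5)/2 - 1/2

Explanation: rho_1(r^2) is rotation by angle 2*pi*1*2/5, whose trace is 2*cos(2*pi*1*2/5) = -sqrt(5)/2 - 1/2.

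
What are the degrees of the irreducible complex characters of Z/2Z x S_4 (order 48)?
Dimensions: 1, 1, 1, 1, 2, 2, 3, 3, 3, 3

Why: There are 10 irreducibles (= number of conjugacy classes). Their dimensions d_i satisfy sum d_i^2 = |G| = 48: 1 + 1 + 1 + 1 + 4 + 4 + 9 + 9 + 9 + 9 = 48. (For the product with Z/2Z: each of the 2 1-dim characters of Z/2Z tensors with each irrep of S_4, giving 2 copies of each S_4-dimension.)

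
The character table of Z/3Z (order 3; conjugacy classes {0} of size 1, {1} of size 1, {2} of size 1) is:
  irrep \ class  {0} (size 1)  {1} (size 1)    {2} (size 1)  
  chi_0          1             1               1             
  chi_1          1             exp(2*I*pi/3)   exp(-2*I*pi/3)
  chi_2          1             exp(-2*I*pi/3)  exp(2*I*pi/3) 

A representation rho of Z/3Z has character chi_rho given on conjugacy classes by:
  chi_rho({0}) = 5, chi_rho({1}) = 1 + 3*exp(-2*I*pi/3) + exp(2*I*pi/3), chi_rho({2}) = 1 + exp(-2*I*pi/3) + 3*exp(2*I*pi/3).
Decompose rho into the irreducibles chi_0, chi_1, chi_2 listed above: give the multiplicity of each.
Multiplicities: chi_0: 1, chi_1: 1, chi_2: 3.

Argument: Use <chi_rho, chi> = (1/|G|) sum_C |C| * chi_rho(C) * conj(chi(C)) with |G| = 3 for each irreducible chi in the table:
  <chi_rho, chi_0> = (1/3)[1*(5)*conj(1) + 1*(1 + 3*exp(-2*I*pi/3) + exp(2*I*pi/3))*conj(1) + 1*(1 + exp(-2*I*pi/3) + 3*exp(2*I*pi/3))*conj(1)]
      = (1/3)[(5) + (1 + 3*exp(-2*I*pi/3) + exp(2*I*pi/3)) + (1 + exp(-2*I*pi/3) + 3*exp(2*I*pi/3))] = 3/3 = 1
  <chi_rho, chi_1> = (1/3)[1*(5)*conj(1) + 1*(1 + 3*exp(-2*I*pi/3) + exp(2*I*pi/3))*conj(exp(2*I*pi/3)) + 1*(1 + exp(-2*I*pi/3) + 3*exp(2*I*pi/3))*conj(exp(-2*I*pi/3))]
      = (1/3)[(5) + (1 + exp(-2*I*pi/3) + 3*exp(2*I*pi/3)) + (1 + 3*exp(-2*I*pi/3) + exp(2*I*pi/3))] = 3/3 = 1
  <chi_rho, chi_2> = (1/3)[1*(5)*conj(1) + 1*(1 + 3*exp(-2*I*pi/3) + exp(2*I*pi/3))*conj(exp(-2*I*pi/3)) + 1*(1 + exp(-2*I*pi/3) + 3*exp(2*I*pi/3))*conj(exp(2*I*pi/3))]
      = (1/3)[(5) + (2) + (2)] = 9/3 = 3
(Exp terms are combined using exp(i*s)*conj(exp(i*t)) = exp(i*(s-t)), and sums of them are collapsed using the identity that for every m > 1 the m distinct m-th roots of unity sum to 0, e.g. 1 + exp(2*I*pi/3) + exp(-2*I*pi/3) = 0.)
Dimension check: dim(rho) = sum (mult * dim) = 1*1 + 1*1 + 3*1 = 5 = chi_rho(e) = 5.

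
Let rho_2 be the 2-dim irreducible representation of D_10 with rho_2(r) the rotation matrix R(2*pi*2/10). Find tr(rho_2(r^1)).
chi_{rho_2}(r^1) = 2*cos(2*pi*2*1/10) = -1/2 + sqrt(5)/2

Proof sketch: rho_2(r^1) is rotation by angle 2*pi*2*1/10, whose trace is 2*cos(2*pi*2*1/10) = -1/2 + sqrt(5)/2.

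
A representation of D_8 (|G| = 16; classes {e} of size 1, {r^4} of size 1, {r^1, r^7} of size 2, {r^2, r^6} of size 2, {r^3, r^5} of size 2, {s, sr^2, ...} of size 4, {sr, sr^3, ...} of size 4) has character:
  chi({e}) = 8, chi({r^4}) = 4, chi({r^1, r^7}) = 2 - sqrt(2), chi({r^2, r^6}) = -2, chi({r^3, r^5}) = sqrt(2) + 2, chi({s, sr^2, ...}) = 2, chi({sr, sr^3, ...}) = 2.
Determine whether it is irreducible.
Not irreducible (reducible): <chi, chi> = 9 > 1.

Derivation: <chi, chi> = (1/|G|) sum_C |C| * |chi(C)|^2 = (1/16)[1*|8|^2 + 1*|4|^2 + 2*|2 - sqrt(2)|^2 + 2*|-2|^2 + 2*|sqrt(2) + 2|^2 + 4*|2|^2 + 4*|2|^2]
  = (1/16)[(64) + (16) + (12 - 8*sqrt(2)) + (8) + (8*sqrt(2) + 12) + (16) + (16)] = 144/16 = 9.
A character is irreducible iff <chi, chi> = 1, so this representation is reducible.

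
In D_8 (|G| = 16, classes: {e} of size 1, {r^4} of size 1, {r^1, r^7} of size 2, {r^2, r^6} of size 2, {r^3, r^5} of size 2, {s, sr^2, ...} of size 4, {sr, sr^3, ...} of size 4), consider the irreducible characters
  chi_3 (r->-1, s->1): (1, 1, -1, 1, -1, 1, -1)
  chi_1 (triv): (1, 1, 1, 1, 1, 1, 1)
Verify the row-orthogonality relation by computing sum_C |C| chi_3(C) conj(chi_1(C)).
Sum = 0; so <chi_3, chi_1> = 0 (distinct irreducibles are orthogonal).

Explanation: Compute term by term over conjugacy classes (|C| * chi_3(C) * conj(chi_1(C))):
  1*(1)*conj(1) + 1*(1)*conj(1) + 2*(-1)*conj(1) + 2*(1)*conj(1) + 2*(-1)*conj(1) + 4*(1)*conj(1) + 4*(-1)*conj(1)
  = (1) + (1) + (-2) + (2) + (-2) + (4) + (-4)
  = 0.
Dividing by |G| = 16 gives 0/16 = 0, matching the row-orthogonality relation <chi_3, chi_1> = [chi_3 = chi_1].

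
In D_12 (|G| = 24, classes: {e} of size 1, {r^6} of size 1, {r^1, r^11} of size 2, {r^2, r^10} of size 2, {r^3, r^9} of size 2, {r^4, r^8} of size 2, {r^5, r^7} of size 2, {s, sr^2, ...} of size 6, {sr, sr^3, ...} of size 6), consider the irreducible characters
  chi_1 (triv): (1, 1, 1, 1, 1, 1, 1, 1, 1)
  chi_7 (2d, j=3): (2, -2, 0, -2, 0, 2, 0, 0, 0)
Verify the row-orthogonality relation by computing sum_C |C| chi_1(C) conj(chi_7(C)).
Sum = 0; so <chi_1, chi_7> = 0 (distinct irreducibles are orthogonal).

Derivation: Compute term by term over conjugacy classes (|C| * chi_1(C) * conj(chi_7(C))):
  1*(1)*conj(2) + 1*(1)*conj(-2) + 2*(1)*conj(0) + 2*(1)*conj(-2) + 2*(1)*conj(0) + 2*(1)*conj(2) + 2*(1)*conj(0) + 6*(1)*conj(0) + 6*(1)*conj(0)
  = (2) + (-2) + (0) + (-4) + (0) + (4) + (0) + (0) + (0)
  = 0.
Dividing by |G| = 24 gives 0/24 = 0, matching the row-orthogonality relation <chi_1, chi_7> = [chi_1 = chi_7].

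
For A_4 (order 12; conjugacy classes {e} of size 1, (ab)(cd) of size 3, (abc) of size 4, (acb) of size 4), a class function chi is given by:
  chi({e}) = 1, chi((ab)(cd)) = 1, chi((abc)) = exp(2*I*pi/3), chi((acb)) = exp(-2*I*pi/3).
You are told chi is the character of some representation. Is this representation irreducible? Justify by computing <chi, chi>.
Irreducible: <chi, chi> = 1.

Reasoning: <chi, chi> = (1/|G|) sum_C |C| * |chi(C)|^2 = (1/12)[1*|1|^2 + 3*|1|^2 + 4*|exp(2*I*pi/3)|^2 + 4*|exp(-2*I*pi/3)|^2]
  = (1/12)[(1) + (3) + (4) + (4)] = 12/12 = 1.
(Exp terms are combined using exp(i*s)*conj(exp(i*t)) = exp(i*(s-t)), and sums of them are collapsed using the identity that for every m > 1 the m distinct m-th roots of unity sum to 0, e.g. 1 + exp(2*I*pi/3) + exp(-2*I*pi/3) = 0.)
A character is irreducible iff <chi, chi> = 1, so this representation is irreducible.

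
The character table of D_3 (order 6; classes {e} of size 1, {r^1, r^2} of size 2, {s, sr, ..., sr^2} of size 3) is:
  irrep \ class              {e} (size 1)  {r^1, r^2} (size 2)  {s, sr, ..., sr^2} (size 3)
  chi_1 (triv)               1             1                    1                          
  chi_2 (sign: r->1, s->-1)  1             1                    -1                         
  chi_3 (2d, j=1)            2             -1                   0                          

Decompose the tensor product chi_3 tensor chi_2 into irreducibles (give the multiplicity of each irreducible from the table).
chi_3 tensor chi_2 = chi_3 (all other irreducibles have multiplicity 0).

Justification: The character of a tensor product is the pointwise product (chi_3 * chi_2)(C) = chi_3(C) * chi_2(C):
  {e}: (2)*(1), {r^1, r^2}: (-1)*(1), {s, sr, ..., sr^2}: (0)*(-1)
so (chi_3 * chi_2) takes values
  {e} -> 2, {r^1, r^2} -> -1, {s, sr, ..., sr^2} -> 0.
Now take the inner product of this character with each irreducible chi from the table, <chi_3*chi_2, chi> = (1/6) sum_C |C| (chi_3*chi_2)(C) conj(chi(C)):
  <chi_3*chi_2, chi_1> = (1/6)[1*(2)*conj(1) + 2*(-1)*conj(1) + 3*(0)*conj(1)]
      = (1/6)[(2) + (-2) + (0)] = 0/6 = 0
  <chi_3*chi_2, chi_2> = (1/6)[1*(2)*conj(1) + 2*(-1)*conj(1) + 3*(0)*conj(-1)]
      = (1/6)[(2) + (-2) + (0)] = 0/6 = 0
  <chi_3*chi_2, chi_3> = (1/6)[1*(2)*conj(2) + 2*(-1)*conj(-1) + 3*(0)*conj(0)]
      = (1/6)[(4) + (2) + (0)] = 6/6 = 1
Hence the multiplicities are chi_3: 1. Dimension check: dim(chi_3)*dim(chi_2) = 2*1 = 2 and sum (mult * dim) = 1*2 = 2.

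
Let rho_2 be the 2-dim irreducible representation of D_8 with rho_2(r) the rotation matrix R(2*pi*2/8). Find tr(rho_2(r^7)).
chi_{rho_2}(r^7) = 2*cos(2*pi*2*7/8) = 0

Justification: rho_2(r^7) is rotation by angle 2*pi*2*7/8, whose trace is 2*cos(2*pi*2*7/8) = 0.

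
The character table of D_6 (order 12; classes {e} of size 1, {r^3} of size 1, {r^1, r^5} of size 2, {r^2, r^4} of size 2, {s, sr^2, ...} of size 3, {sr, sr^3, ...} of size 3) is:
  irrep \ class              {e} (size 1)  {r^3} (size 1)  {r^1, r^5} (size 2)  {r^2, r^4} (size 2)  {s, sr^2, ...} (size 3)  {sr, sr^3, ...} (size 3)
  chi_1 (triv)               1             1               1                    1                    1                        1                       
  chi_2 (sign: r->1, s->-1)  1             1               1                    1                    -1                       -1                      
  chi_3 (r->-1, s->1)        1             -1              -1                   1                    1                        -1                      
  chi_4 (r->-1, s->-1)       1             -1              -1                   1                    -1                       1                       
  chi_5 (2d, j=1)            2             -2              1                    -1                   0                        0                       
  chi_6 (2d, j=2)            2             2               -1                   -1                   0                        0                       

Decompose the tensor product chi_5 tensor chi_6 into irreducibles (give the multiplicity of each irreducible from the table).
chi_5 tensor chi_6 = chi_3 + chi_4 + chi_5 (all other irreducibles have multiplicity 0).

Solution. The character of a tensor product is the pointwise product (chi_5 * chi_6)(C) = chi_5(C) * chi_6(C):
  {e}: (2)*(2), {r^3}: (-2)*(2), {r^1, r^5}: (1)*(-1), {r^2, r^4}: (-1)*(-1), {s, sr^2, ...}: (0)*(0), {sr, sr^3, ...}: (0)*(0)
so (chi_5 * chi_6) takes values
  {e} -> 4, {r^3} -> -4, {r^1, r^5} -> -1, {r^2, r^4} -> 1, {s, sr^2, ...} -> 0, {sr, sr^3, ...} -> 0.
Now take the inner product of this character with each irreducible chi from the table, <chi_5*chi_6, chi> = (1/12) sum_C |C| (chi_5*chi_6)(C) conj(chi(C)):
  <chi_5*chi_6, chi_1> = (1/12)[1*(4)*conj(1) + 1*(-4)*conj(1) + 2*(-1)*conj(1) + 2*(1)*conj(1) + 3*(0)*conj(1) + 3*(0)*conj(1)]
      = (1/12)[(4) + (-4) + (-2) + (2) + (0) + (0)] = 0/12 = 0
  <chi_5*chi_6, chi_2> = (1/12)[1*(4)*conj(1) + 1*(-4)*conj(1) + 2*(-1)*conj(1) + 2*(1)*conj(1) + 3*(0)*conj(-1) + 3*(0)*conj(-1)]
      = (1/12)[(4) + (-4) + (-2) + (2) + (0) + (0)] = 0/12 = 0
  <chi_5*chi_6, chi_3> = (1/12)[1*(4)*conj(1) + 1*(-4)*conj(-1) + 2*(-1)*conj(-1) + 2*(1)*conj(1) + 3*(0)*conj(1) + 3*(0)*conj(-1)]
      = (1/12)[(4) + (4) + (2) + (2) + (0) + (0)] = 12/12 = 1
  <chi_5*chi_6, chi_4> = (1/12)[1*(4)*conj(1) + 1*(-4)*conj(-1) + 2*(-1)*conj(-1) + 2*(1)*conj(1) + 3*(0)*conj(-1) + 3*(0)*conj(1)]
      = (1/12)[(4) + (4) + (2) + (2) + (0) + (0)] = 12/12 = 1
  <chi_5*chi_6, chi_5> = (1/12)[1*(4)*conj(2) + 1*(-4)*conj(-2) + 2*(-1)*conj(1) + 2*(1)*conj(-1) + 3*(0)*conj(0) + 3*(0)*conj(0)]
      = (1/12)[(8) + (8) + (-2) + (-2) + (0) + (0)] = 12/12 = 1
  <chi_5*chi_6, chi_6> = (1/12)[1*(4)*conj(2) + 1*(-4)*conj(2) + 2*(-1)*conj(-1) + 2*(1)*conj(-1) + 3*(0)*conj(0) + 3*(0)*conj(0)]
      = (1/12)[(8) + (-8) + (2) + (-2) + (0) + (0)] = 0/12 = 0
Hence the multiplicities are chi_3: 1, chi_4: 1, chi_5: 1. Dimension check: dim(chi_5)*dim(chi_6) = 2*2 = 4 and sum (mult * dim) = 1*1 + 1*1 + 1*2 = 4.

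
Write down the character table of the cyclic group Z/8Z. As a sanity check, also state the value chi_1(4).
Character table of Z/8Z (irreps indexed chi_0,...,chi_7 with chi_k(m) = zeta_8^(k*m), zeta_8 = exp(2*pi*i/8)):
  irrep \ class  {0} (size 1)  {1} (size 1)    {2} (size 1)  {3} (size 1)    {4} (size 1)  {5} (size 1)    {6} (size 1)  {7} (size 1)  
  chi_0          1             1               1             1               1             1               1             1             
  chi_1          1             exp(I*pi/4)     I             exp(3*I*pi/4)   -1            exp(-3*I*pi/4)  -I            exp(-I*pi/4)  
  chi_2          1             I               -1            -I              1             I               -1            -I            
  chi_3          1             exp(3*I*pi/4)   -I            exp(I*pi/4)     -1            exp(-I*pi/4)    I             exp(-3*I*pi/4)
  chi_4          1             -1              1             -1              1             -1              1             -1            
  chi_5          1             exp(-3*I*pi/4)  I             exp(-I*pi/4)    -1            exp(I*pi/4)     -I            exp(3*I*pi/4) 
  chi_6          1             -I              -1            I               1             -I              -1            I             
  chi_7          1             exp(-I*pi/4)    -I            exp(-3*I*pi/4)  -1            exp(3*I*pi/4)   I             exp(I*pi/4)   

Spot check: chi_1(4) = zeta_8^(1*4) = zeta_8^4 = -1.

Solution. Z/8Z is abelian, so all 8 irreducible complex representations are 1-dimensional. They are given by chi_k(m) = zeta_8^(k*m) for k = 0,...,7. Row orthogonality: sum_m chi_k(m) conj(chi_l(m)) = 8 * [k = l].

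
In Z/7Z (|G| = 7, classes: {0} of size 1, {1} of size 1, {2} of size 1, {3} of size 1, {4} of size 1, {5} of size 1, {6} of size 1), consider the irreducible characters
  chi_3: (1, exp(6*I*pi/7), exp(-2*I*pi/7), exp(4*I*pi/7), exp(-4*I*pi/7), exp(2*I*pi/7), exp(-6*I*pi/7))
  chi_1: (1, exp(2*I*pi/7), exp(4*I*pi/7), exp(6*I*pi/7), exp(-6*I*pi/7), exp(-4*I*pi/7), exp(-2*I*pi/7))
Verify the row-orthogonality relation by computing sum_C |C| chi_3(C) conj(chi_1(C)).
Sum = 0; so <chi_3, chi_1> = 0 (distinct irreducibles are orthogonal).

Compute term by term over conjugacy classes (|C| * chi_3(C) * conj(chi_1(C))):
  1*(1)*conj(1) + 1*(exp(6*I*pi/7))*conj(exp(2*I*pi/7)) + 1*(exp(-2*I*pi/7))*conj(exp(4*I*pi/7)) + 1*(exp(4*I*pi/7))*conj(exp(6*I*pi/7)) + 1*(exp(-4*I*pi/7))*conj(exp(-6*I*pi/7)) + 1*(exp(2*I*pi/7))*conj(exp(-4*I*pi/7)) + 1*(exp(-6*I*pi/7))*conj(exp(-2*I*pi/7))
  = (1) + (exp(4*I*pi/7)) + (exp(-6*I*pi/7)) + (exp(-2*I*pi/7)) + (exp(2*I*pi/7)) + (exp(6*I*pi/7)) + (exp(-4*I*pi/7))
  = 0.
(Exp terms are combined using exp(i*s)*conj(exp(i*t)) = exp(i*(s-t)), and sums of them are collapsed using the identity that for every m > 1 the m distinct m-th roots of unity sum to 0, e.g. 1 + exp(2*I*pi/3) + exp(-2*I*pi/3) = 0.)
Dividing by |G| = 7 gives 0/7 = 0, matching the row-orthogonality relation <chi_3, chi_1> = [chi_3 = chi_1].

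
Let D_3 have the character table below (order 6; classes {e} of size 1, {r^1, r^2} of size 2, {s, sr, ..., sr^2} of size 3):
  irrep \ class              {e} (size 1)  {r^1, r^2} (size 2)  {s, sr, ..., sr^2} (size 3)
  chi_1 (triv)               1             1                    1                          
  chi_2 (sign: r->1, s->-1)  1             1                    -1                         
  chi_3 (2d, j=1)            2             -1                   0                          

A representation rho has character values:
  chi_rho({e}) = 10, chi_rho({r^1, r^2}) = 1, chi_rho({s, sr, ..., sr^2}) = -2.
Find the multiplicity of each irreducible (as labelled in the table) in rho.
Multiplicities: chi_1: 1, chi_2: 3, chi_3: 3.

Solution. Use <chi_rho, chi> = (1/|G|) sum_C |C| * chi_rho(C) * conj(chi(C)) with |G| = 6 for each irreducible chi in the table:
  <chi_rho, chi_1> = (1/6)[1*(10)*conj(1) + 2*(1)*conj(1) + 3*(-2)*conj(1)]
      = (1/6)[(10) + (2) + (-6)] = 6/6 = 1
  <chi_rho, chi_2> = (1/6)[1*(10)*conj(1) + 2*(1)*conj(1) + 3*(-2)*conj(-1)]
      = (1/6)[(10) + (2) + (6)] = 18/6 = 3
  <chi_rho, chi_3> = (1/6)[1*(10)*conj(2) + 2*(1)*conj(-1) + 3*(-2)*conj(0)]
      = (1/6)[(20) + (-2) + (0)] = 18/6 = 3
Dimension check: dim(rho) = sum (mult * dim) = 1*1 + 3*1 + 3*2 = 10 = chi_rho(e) = 10.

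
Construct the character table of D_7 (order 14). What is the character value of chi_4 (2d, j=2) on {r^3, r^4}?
Conjugacy classes: {e} of size 1, {r^1, r^6} of size 2, {r^2, r^5} of size 2, {r^3, r^4} of size 2, {s, sr, ..., sr^6} of size 7.
Character table:
  irrep \ class              {e} (size 1)  {r^1, r^6} (size 2)  {r^2, r^5} (size 2)  {r^3, r^4} (size 2)  {s, sr, ..., sr^6} (size 7)
  chi_1 (triv)               1             1                    1                    1                    1                          
  chi_2 (sign: r->1, s->-1)  1             1                    1                    1                    -1                         
  chi_3 (2d, j=1)            2             2*cos(2*pi/7)        -2*cos(3*pi/7)       -2*cos(pi/7)         0                          
  chi_4 (2d, j=2)            2             -2*cos(3*pi/7)       -2*cos(pi/7)         2*cos(2*pi/7)        0                          
  chi_5 (2d, j=3)            2             -2*cos(pi/7)         2*cos(2*pi/7)        -2*cos(3*pi/7)       0                          

Spot check: chi_4 (2d, j=2) on {r^3, r^4} = 2*cos(2*pi/7).

D_7 has order 2*7 = 14 with 5 conjugacy classes, hence 5 irreducibles. Sum of squared dims 1 + 1 + 4 + 4 + 4 = 14 = |G|. Linear characters come from the abelianisation; the 2-dimensional irreps have character r^k -> 2*cos(2*pi*j*k/7), reflections -> 0.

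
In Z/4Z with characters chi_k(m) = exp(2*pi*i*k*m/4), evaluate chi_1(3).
chi_1(3) = zeta_4^3 = -I

Derivation: chi_1(3) = zeta_4^(1*3) = zeta_4^3. Since zeta_4^4 = 1, this equals zeta_4^3 = exp(2*pi*i*3/4) = -I.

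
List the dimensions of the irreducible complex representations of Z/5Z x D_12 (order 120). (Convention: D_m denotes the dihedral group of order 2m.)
Dimensions: 1, 1, 1, 1, 1, 1, 1, 1, 1, 1, 1, 1, 1, 1, 1, 1, 1, 1, 1, 1, 2, 2, 2, 2, 2, 2, 2, 2, 2, 2, 2, 2, 2, 2, 2, 2, 2, 2, 2, 2, 2, 2, 2, 2, 2

Explanation: There are 45 irreducibles (= number of conjugacy classes). Their dimensions d_i satisfy sum d_i^2 = |G| = 120: 1 + 1 + 1 + 1 + 1 + 1 + 1 + 1 + 1 + 1 + 1 + 1 + 1 + 1 + 1 + 1 + 1 + 1 + 1 + 1 + 4 + 4 + 4 + 4 + 4 + 4 + 4 + 4 + 4 + 4 + 4 + 4 + 4 + 4 + 4 + 4 + 4 + 4 + 4 + 4 + 4 + 4 + 4 + 4 + 4 = 120. (For the product with Z/5Z: each of the 5 1-dim characters of Z/5Z tensors with each irrep of D_12, giving 5 copies of each D_12-dimension.)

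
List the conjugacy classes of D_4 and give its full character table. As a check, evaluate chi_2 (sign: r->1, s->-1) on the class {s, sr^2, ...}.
Conjugacy classes: {e} of size 1, {r^2} of size 1, {r^1, r^3} of size 2, {s, sr^2, ...} of size 2, {sr, sr^3, ...} of size 2.
Character table:
  irrep \ class              {e} (size 1)  {r^2} (size 1)  {r^1, r^3} (size 2)  {s, sr^2, ...} (size 2)  {sr, sr^3, ...} (size 2)
  chi_1 (triv)               1             1               1                    1                        1                       
  chi_2 (sign: r->1, s->-1)  1             1               1                    -1                       -1                      
  chi_3 (r->-1, s->1)        1             1               -1                   1                        -1                      
  chi_4 (r->-1, s->-1)       1             1               -1                   -1                       1                       
  chi_5 (2d, j=1)            2             -2              0                    0                        0                       

Spot check: chi_2 (sign: r->1, s->-1) on {s, sr^2, ...} = -1.

Justification: D_4 has order 2*4 = 8 with 5 conjugacy classes, hence 5 irreducibles. Sum of squared dims 1 + 1 + 1 + 1 + 4 = 8 = |G|. Linear characters come from the abelianisation; the 2-dimensional irreps have character r^k -> 2*cos(2*pi*j*k/4), reflections -> 0.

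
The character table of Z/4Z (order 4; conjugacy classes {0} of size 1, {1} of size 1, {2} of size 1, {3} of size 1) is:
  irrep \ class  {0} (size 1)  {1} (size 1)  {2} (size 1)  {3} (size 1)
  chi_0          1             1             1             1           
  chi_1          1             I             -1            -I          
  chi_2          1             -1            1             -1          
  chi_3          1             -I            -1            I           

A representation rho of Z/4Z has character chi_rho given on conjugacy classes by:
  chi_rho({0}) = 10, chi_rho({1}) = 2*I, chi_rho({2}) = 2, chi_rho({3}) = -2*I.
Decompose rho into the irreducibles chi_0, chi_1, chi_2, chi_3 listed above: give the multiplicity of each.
Multiplicities: chi_0: 3, chi_1: 3, chi_2: 3, chi_3: 1.

Argument: Use <chi_rho, chi> = (1/|G|) sum_C |C| * chi_rho(C) * conj(chi(C)) with |G| = 4 for each irreducible chi in the table:
  <chi_rho, chi_0> = (1/4)[1*(10)*conj(1) + 1*(2*I)*conj(1) + 1*(2)*conj(1) + 1*(-2*I)*conj(1)]
      = (1/4)[(10) + (2*I) + (2) + (-2*I)] = 12/4 = 3
  <chi_rho, chi_1> = (1/4)[1*(10)*conj(1) + 1*(2*I)*conj(I) + 1*(2)*conj(-1) + 1*(-2*I)*conj(-I)]
      = (1/4)[(10) + (2) + (-2) + (2)] = 12/4 = 3
  <chi_rho, chi_2> = (1/4)[1*(10)*conj(1) + 1*(2*I)*conj(-1) + 1*(2)*conj(1) + 1*(-2*I)*conj(-1)]
      = (1/4)[(10) + (-2*I) + (2) + (2*I)] = 12/4 = 3
  <chi_rho, chi_3> = (1/4)[1*(10)*conj(1) + 1*(2*I)*conj(-I) + 1*(2)*conj(-1) + 1*(-2*I)*conj(I)]
      = (1/4)[(10) + (-2) + (-2) + (-2)] = 4/4 = 1
(Exp terms are combined using exp(i*s)*conj(exp(i*t)) = exp(i*(s-t)), and sums of them are collapsed using the identity that for every m > 1 the m distinct m-th roots of unity sum to 0, e.g. 1 + exp(2*I*pi/3) + exp(-2*I*pi/3) = 0.)
Dimension check: dim(rho) = sum (mult * dim) = 3*1 + 3*1 + 3*1 + 1*1 = 10 = chi_rho(e) = 10.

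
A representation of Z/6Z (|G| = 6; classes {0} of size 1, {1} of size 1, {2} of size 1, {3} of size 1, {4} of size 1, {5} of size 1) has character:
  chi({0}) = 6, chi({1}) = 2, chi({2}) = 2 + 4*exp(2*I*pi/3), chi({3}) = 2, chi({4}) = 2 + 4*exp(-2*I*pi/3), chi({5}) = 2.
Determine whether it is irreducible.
Not irreducible (reducible): <chi, chi> = 12 > 1.

Working: <chi, chi> = (1/|G|) sum_C |C| * |chi(C)|^2 = (1/6)[1*|6|^2 + 1*|2|^2 + 1*|2 + 4*exp(2*I*pi/3)|^2 + 1*|2|^2 + 1*|2 + 4*exp(-2*I*pi/3)|^2 + 1*|2|^2]
  = (1/6)[(36) + (4) + (12) + (4) + (12) + (4)] = 72/6 = 12.
(Exp terms are combined using exp(i*s)*conj(exp(i*t)) = exp(i*(s-t)), and sums of them are collapsed using the identity that for every m > 1 the m distinct m-th roots of unity sum to 0, e.g. 1 + exp(2*I*pi/3) + exp(-2*I*pi/3) = 0.)
A character is irreducible iff <chi, chi> = 1, so this representation is reducible.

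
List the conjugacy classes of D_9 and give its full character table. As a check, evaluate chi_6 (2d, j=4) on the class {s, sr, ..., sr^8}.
Conjugacy classes: {e} of size 1, {r^1, r^8} of size 2, {r^2, r^7} of size 2, {r^3, r^6} of size 2, {r^4, r^5} of size 2, {s, sr, ..., sr^8} of size 9.
Character table:
  irrep \ class              {e} (size 1)  {r^1, r^8} (size 2)  {r^2, r^7} (size 2)  {r^3, r^6} (size 2)  {r^4, r^5} (size 2)  {s, sr, ..., sr^8} (size 9)
  chi_1 (triv)               1             1                    1                    1                    1                    1                          
  chi_2 (sign: r->1, s->-1)  1             1                    1                    1                    1                    -1                         
  chi_3 (2d, j=1)            2             2*cos(2*pi/9)        2*cos(4*pi/9)        -1                   -2*cos(pi/9)         0                          
  chi_4 (2d, j=2)            2             2*cos(4*pi/9)        -2*cos(pi/9)         -1                   2*cos(2*pi/9)        0                          
  chi_5 (2d, j=3)            2             -1                   -1                   2                    -1                   0                          
  chi_6 (2d, j=4)            2             -2*cos(pi/9)         2*cos(2*pi/9)        -1                   2*cos(4*pi/9)        0                          

Spot check: chi_6 (2d, j=4) on {s, sr, ..., sr^8} = 0.

Explanation: D_9 has order 2*9 = 18 with 6 conjugacy classes, hence 6 irreducibles. Sum of squared dims 1 + 1 + 4 + 4 + 4 + 4 = 18 = |G|. Linear characters come from the abelianisation; the 2-dimensional irreps have character r^k -> 2*cos(2*pi*j*k/9), reflections -> 0.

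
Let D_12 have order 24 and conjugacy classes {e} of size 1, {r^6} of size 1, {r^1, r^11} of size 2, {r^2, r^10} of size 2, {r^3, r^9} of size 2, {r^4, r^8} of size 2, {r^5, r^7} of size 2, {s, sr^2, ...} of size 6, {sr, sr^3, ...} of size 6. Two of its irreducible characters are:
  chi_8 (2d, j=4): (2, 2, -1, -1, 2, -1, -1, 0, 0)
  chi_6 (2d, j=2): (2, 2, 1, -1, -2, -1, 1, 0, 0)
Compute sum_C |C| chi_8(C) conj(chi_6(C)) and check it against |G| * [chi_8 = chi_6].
Sum = 0; so <chi_8, chi_6> = 0 (distinct irreducibles are orthogonal).

Explanation: Compute term by term over conjugacy classes (|C| * chi_8(C) * conj(chi_6(C))):
  1*(2)*conj(2) + 1*(2)*conj(2) + 2*(-1)*conj(1) + 2*(-1)*conj(-1) + 2*(2)*conj(-2) + 2*(-1)*conj(-1) + 2*(-1)*conj(1) + 6*(0)*conj(0) + 6*(0)*conj(0)
  = (4) + (4) + (-2) + (2) + (-8) + (2) + (-2) + (0) + (0)
  = 0.
Dividing by |G| = 24 gives 0/24 = 0, matching the row-orthogonality relation <chi_8, chi_6> = [chi_8 = chi_6].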